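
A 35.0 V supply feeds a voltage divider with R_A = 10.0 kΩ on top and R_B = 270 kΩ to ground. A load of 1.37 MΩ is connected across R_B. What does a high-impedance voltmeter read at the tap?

The load sits in parallel with R_B: R_B‖R_L = (270 × 1370) / (270 + 1370) = 225.5 kΩ.
V_out = 35.0 × 225.5 / (10.0 + 225.5) = 35.0 × 225.5/235.5 = 33.5 V.

V_out ≈ 33.5 V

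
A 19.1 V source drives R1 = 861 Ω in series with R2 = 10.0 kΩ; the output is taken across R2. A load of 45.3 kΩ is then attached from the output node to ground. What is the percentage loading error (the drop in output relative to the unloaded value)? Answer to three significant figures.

The divider's output (Thévenin) resistance is R1‖R2 = 792.7 Ω.
Fractional drop under load = R_th/(R_th + R_L) = 792.7 / (792.7 + 45300) = 0.01720.
So the output falls by 1.72 %.

1.72 %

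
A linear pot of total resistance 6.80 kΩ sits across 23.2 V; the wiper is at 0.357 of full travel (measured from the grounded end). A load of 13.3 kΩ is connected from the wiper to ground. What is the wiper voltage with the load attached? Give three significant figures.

V ≈ 7.41 V

The wiper splits the pot into (1−α)R = 4.372 kΩ above and αR = 2.428 kΩ below.
Lower section ‖ load = 2.053 kΩ.
V_wiper = 23.2 × 2.053/(4.372 + 2.053) = 7.41 V.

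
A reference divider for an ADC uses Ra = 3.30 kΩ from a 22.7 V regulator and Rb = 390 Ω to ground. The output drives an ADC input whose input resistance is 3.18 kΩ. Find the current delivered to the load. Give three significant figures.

Rb‖R_L = 347.4 Ω; V_out = 22.7 × 347.4/3647 = 2.162 V.
I_L = V_out / R_L = 2.162 / 3.18 kΩ = 0.680 mA.

I_L ≈ 0.680 mA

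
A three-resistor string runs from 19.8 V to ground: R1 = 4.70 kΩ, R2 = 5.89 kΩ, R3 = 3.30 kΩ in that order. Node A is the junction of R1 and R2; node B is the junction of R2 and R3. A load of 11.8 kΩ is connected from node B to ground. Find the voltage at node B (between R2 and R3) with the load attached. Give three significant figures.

At node B, R3 is in parallel with the load: R3‖R_L = 2.579 kΩ.
Below node A the resistance is R2 + (R3‖R_L) = 8.469 kΩ, so V_A = 19.8 × 8.469/13.17 = 12.73 V.
Then V_B = V_A × (R3‖R_L)/(R2 + R3‖R_L) = 12.73 × 2.579/8.469 = 3.88 V.

V ≈ 3.88 V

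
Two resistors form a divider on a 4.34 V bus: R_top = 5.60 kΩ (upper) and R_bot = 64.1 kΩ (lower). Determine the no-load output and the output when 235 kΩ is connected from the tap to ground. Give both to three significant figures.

Open-circuit: V = 4.34 × 64.1/(5.60 + 64.1) = 3.99 V.
With the load, R_bot becomes R_bot‖R_L = 50.36 kΩ, so V = 4.34 × 50.36/55.96 = 3.91 V.

Unloaded: 3.99 V; loaded: 3.91 V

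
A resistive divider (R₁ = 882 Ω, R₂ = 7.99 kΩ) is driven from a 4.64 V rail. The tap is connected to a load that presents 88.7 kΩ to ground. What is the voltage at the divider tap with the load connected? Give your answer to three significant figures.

V_out ≈ 4.14 V

The load sits in parallel with R₂: R₂‖R_L = (7990 × 88700) / (7990 + 88700) = 7330 Ω.
V_out = 4.64 × 7330 / (882 + 7330) = 4.64 × 7330/8212 = 4.14 V.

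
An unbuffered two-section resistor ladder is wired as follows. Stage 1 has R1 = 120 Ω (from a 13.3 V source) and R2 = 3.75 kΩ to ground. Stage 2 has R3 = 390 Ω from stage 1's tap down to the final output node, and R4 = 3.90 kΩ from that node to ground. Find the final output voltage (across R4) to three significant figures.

Stage 2 presents R3+R4 = 4290 Ω as a load on stage 1's tap.
Stage 1's lower leg becomes R2‖(R3+R4) = 2001 Ω, so V_mid = 13.3 × 2001/2121 = 12.55 V.
Stage 2 is itself unloaded: V_out = V_mid × R4/(R3+R4) = 12.55 × 3900/4290 = 11.4 V.

V_out ≈ 11.4 V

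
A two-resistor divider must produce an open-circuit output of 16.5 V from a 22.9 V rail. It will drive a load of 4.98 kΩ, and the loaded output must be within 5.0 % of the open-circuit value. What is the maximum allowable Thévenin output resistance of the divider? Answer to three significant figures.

R_th ≤ 262 Ω

Loading drop = R_th/(R_th + R_L) ≤ 0.0500, so R_th ≤ R_L · ε/(1−ε) = 4.98 kΩ × 0.0500/0.9500 = 262 Ω.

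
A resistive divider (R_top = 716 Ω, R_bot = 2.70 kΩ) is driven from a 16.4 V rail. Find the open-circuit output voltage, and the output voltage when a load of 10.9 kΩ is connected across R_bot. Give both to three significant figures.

Open-circuit: V = 16.4 × 2700/(716 + 2700) = 13.0 V.
With the load, R_bot becomes R_bot‖R_L = 2164 Ω, so V = 16.4 × 2164/2880 = 12.3 V.

Unloaded: 13.0 V; loaded: 12.3 V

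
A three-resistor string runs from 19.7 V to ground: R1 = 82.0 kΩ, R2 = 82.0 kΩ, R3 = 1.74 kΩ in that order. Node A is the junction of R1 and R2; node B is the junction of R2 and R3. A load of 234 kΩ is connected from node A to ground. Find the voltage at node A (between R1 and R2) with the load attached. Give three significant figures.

V ≈ 8.46 V

Below node A the series string R2+R3 = 83.74 kΩ sits in parallel with the 234 kΩ load: 61.67 kΩ.
V_A = 19.7 × 61.67/(82.0 + 61.67) = 8.46 V.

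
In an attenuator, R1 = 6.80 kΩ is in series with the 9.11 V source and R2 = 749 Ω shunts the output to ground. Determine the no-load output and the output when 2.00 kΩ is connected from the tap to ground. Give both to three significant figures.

Open-circuit: V = 9.11 × 749/(6800 + 749) = 0.904 V.
With the load, R2 becomes R2‖R_L = 544.9 Ω, so V = 9.11 × 544.9/7345 = 0.676 V.

Unloaded: 0.904 V; loaded: 0.676 V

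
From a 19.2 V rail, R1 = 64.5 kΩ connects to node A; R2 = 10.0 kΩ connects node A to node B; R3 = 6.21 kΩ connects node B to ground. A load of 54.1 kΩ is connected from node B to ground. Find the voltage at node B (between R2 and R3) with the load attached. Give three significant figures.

V ≈ 1.34 V

At node B, R3 is in parallel with the load: R3‖R_L = 5.571 kΩ.
Below node A the resistance is R2 + (R3‖R_L) = 15.57 kΩ, so V_A = 19.2 × 15.57/80.07 = 3.734 V.
Then V_B = V_A × (R3‖R_L)/(R2 + R3‖R_L) = 3.734 × 5.571/15.57 = 1.34 V.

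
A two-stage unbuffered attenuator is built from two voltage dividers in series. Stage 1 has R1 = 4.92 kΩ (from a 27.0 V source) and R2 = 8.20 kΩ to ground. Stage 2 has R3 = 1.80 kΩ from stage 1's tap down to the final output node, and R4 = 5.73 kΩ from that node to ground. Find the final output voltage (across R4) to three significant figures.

V_out ≈ 9.12 V

Stage 2 presents R3+R4 = 7.530 kΩ as a load on stage 1's tap.
Stage 1's lower leg becomes R2‖(R3+R4) = 3.925 kΩ, so V_mid = 27.0 × 3.925/8.845 = 11.98 V.
Stage 2 is itself unloaded: V_out = V_mid × R4/(R3+R4) = 11.98 × 5.73/7.530 = 9.12 V.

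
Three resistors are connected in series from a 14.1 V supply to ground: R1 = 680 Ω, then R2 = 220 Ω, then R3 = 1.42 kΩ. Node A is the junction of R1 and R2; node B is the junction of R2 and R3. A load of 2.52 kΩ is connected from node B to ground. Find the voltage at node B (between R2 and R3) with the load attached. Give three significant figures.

At node B, R3 is in parallel with the load: R3‖R_L = 908.2 Ω.
Below node A the resistance is R2 + (R3‖R_L) = 1128 Ω, so V_A = 14.1 × 1128/1808 = 8.798 V.
Then V_B = V_A × (R3‖R_L)/(R2 + R3‖R_L) = 8.798 × 908.2/1128 = 7.08 V.

V ≈ 7.08 V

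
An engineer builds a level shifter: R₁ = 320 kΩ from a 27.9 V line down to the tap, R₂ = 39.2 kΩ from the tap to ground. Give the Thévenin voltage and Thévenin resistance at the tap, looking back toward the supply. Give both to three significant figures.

V_th = 3.04 V, R_th = 34.9 kΩ

V_th is the open-circuit tap voltage: 27.9 × 39.2/(320 + 39.2) = 3.04 V.
With the supply zeroed, R₁ and R₂ appear in parallel from the tap: R_th = R₁‖R₂ = (320 × 39.2)/359.2 = 34.9 kΩ.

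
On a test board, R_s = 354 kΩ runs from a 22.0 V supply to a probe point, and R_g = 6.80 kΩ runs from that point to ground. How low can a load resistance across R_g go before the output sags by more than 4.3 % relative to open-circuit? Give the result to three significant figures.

R_L(min) ≈ 148 kΩ

Output resistance R_th = R_s‖R_g = (354 × 6.80)/360.8 = 6.672 kΩ.
The fractional drop is R_th/(R_th + R_L); requiring this ≤ 0.0430 gives R_L ≥ R_th(1/0.0430 − 1) = 6.672 × 22.26 = 148 kΩ.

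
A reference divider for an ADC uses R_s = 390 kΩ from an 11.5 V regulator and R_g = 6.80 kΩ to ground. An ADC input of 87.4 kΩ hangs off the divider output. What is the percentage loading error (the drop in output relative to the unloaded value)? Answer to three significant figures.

The divider's output (Thévenin) resistance is R_s‖R_g = 6.683 kΩ.
Fractional drop under load = R_th/(R_th + R_L) = 6.683 / (6.683 + 87.4) = 0.07104.
So the output falls by 7.10 %.

7.10 %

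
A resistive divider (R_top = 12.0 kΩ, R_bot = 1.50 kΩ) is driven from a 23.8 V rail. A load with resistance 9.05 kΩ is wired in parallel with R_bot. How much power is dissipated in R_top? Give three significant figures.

Total resistance from the source is R_top + (R_bot‖R_L) = 13.29 kΩ, so I = 23.8/13.29 kΩ = 1.791 mA.
P = I²·R_top = (1.791 mA)² × 12.0 kΩ = 38.5 mW.

P ≈ 38.5 mW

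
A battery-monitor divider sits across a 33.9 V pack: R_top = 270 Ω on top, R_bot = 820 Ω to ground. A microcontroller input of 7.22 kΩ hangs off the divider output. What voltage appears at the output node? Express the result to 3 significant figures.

V_out ≈ 24.8 V

The load sits in parallel with R_bot: R_bot‖R_L = (820 × 7220) / (820 + 7220) = 736.4 Ω.
V_out = 33.9 × 736.4 / (270 + 736.4) = 33.9 × 736.4/1006 = 24.8 V.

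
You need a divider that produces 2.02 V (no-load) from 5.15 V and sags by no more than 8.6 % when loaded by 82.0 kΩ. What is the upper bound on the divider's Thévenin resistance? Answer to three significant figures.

Loading drop = R_th/(R_th + R_L) ≤ 0.0860, so R_th ≤ R_L · ε/(1−ε) = 82.0 kΩ × 0.0860/0.9140 = 7.72 kΩ.

R_th ≤ 7.72 kΩ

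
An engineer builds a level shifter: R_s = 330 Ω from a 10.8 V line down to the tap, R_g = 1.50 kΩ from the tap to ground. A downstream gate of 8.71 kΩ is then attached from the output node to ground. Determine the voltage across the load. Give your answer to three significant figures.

The load sits in parallel with R_g: R_g‖R_L = (1500 × 8710) / (1500 + 8710) = 1280 Ω.
V_out = 10.8 × 1280 / (330 + 1280) = 10.8 × 1280/1610 = 8.59 V.
(Unloaded it would have been 8.85 V.)

V_out ≈ 8.59 V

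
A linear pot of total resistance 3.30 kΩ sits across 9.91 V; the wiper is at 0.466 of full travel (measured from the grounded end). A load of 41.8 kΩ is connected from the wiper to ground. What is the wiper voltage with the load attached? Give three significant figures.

V ≈ 4.53 V

The wiper splits the pot into (1−α)R = 1.762 kΩ above and αR = 1.538 kΩ below.
Lower section ‖ load = 1.483 kΩ.
V_wiper = 9.91 × 1.483/(1.762 + 1.483) = 4.53 V.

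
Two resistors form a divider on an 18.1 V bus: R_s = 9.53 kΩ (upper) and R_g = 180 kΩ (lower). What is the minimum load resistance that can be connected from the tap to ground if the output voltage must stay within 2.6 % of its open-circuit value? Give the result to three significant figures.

Output resistance R_th = R_s‖R_g = (9.53 × 180)/189.5 = 9.051 kΩ.
The fractional drop is R_th/(R_th + R_L); requiring this ≤ 0.0260 gives R_L ≥ R_th(1/0.0260 − 1) = 9.051 × 37.46 = 339 kΩ.

R_L(min) ≈ 339 kΩ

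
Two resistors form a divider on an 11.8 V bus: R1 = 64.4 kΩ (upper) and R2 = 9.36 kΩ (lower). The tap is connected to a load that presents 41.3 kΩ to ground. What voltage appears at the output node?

The load sits in parallel with R2: R2‖R_L = (9.36 × 41.3) / (9.36 + 41.3) = 7.631 kΩ.
V_out = 11.8 × 7.631 / (64.4 + 7.631) = 11.8 × 7.631/72.03 = 1.25 V.

V_out ≈ 1.25 V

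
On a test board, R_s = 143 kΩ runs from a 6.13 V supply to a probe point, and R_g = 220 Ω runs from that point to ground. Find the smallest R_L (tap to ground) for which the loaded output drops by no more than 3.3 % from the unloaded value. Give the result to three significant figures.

Output resistance R_th = R_s‖R_g = (143000 × 220)/143200 = 219.7 Ω.
The fractional drop is R_th/(R_th + R_L); requiring this ≤ 0.0330 gives R_L ≥ R_th(1/0.0330 − 1) = 219.7 × 29.30 = 6.44 kΩ.

R_L(min) ≈ 6.44 kΩ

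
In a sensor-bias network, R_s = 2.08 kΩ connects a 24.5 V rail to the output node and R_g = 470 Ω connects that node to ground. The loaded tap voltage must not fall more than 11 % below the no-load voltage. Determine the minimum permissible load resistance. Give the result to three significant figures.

Output resistance R_th = R_s‖R_g = (2080 × 470)/2550 = 383.4 Ω.
The fractional drop is R_th/(R_th + R_L); requiring this ≤ 0.110 gives R_L ≥ R_th(1/0.110 − 1) = 383.4 × 8.091 = 3.10 kΩ.

R_L(min) ≈ 3.10 kΩ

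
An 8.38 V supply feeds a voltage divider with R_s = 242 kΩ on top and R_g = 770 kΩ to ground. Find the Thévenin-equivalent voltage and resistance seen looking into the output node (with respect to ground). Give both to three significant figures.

V_th = 6.38 V, R_th = 184 kΩ

V_th is the open-circuit tap voltage: 8.38 × 770/(242 + 770) = 6.38 V.
With the supply zeroed, R_s and R_g appear in parallel from the tap: R_th = R_s‖R_g = (242 × 770)/1012 = 184 kΩ.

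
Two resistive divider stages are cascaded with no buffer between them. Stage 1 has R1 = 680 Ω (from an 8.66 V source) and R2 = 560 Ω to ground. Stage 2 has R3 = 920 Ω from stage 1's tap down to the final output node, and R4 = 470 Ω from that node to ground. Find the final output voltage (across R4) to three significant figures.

Stage 2 presents R3+R4 = 1390 Ω as a load on stage 1's tap.
Stage 1's lower leg becomes R2‖(R3+R4) = 399.2 Ω, so V_mid = 8.66 × 399.2/1079 = 3.203 V.
Stage 2 is itself unloaded: V_out = V_mid × R4/(R3+R4) = 3.203 × 470/1390 = 1.08 V.

V_out ≈ 1.08 V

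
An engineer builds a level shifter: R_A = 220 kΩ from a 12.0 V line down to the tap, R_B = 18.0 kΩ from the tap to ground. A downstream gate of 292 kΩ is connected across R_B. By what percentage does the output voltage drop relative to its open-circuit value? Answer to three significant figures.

5.39 %

The divider's output (Thévenin) resistance is R_A‖R_B = 16.64 kΩ.
Fractional drop under load = R_th/(R_th + R_L) = 16.64 / (16.64 + 292) = 0.05391.
So the output falls by 5.39 %.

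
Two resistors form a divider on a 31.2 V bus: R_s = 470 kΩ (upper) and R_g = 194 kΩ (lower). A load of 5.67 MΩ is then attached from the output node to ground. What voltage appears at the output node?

The load sits in parallel with R_g: R_g‖R_L = (194 × 5670) / (194 + 5670) = 187.6 kΩ.
V_out = 31.2 × 187.6 / (470 + 187.6) = 31.2 × 187.6/657.6 = 8.90 V.

V_out ≈ 8.90 V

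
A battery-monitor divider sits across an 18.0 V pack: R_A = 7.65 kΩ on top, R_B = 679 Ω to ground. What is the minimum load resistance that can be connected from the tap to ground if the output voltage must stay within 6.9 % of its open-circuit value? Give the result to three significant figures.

Output resistance R_th = R_A‖R_B = (7650 × 679)/8329 = 623.6 Ω.
The fractional drop is R_th/(R_th + R_L); requiring this ≤ 0.0690 gives R_L ≥ R_th(1/0.0690 − 1) = 623.6 × 13.49 = 8.41 kΩ.

R_L(min) ≈ 8.41 kΩ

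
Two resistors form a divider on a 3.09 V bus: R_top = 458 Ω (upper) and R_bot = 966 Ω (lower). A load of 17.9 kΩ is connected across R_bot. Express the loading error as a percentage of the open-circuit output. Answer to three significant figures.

1.71 %

The divider's output (Thévenin) resistance is R_top‖R_bot = 310.7 Ω.
Fractional drop under load = R_th/(R_th + R_L) = 310.7 / (310.7 + 17900) = 0.01706.
So the output falls by 1.71 %.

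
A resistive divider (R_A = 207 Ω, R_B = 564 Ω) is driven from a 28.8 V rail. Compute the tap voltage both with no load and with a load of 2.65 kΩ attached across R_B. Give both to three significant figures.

Open-circuit: V = 28.8 × 564/(207 + 564) = 21.1 V.
With the load, R_B becomes R_B‖R_L = 465.0 Ω, so V = 28.8 × 465.0/672.0 = 19.9 V.

Unloaded: 21.1 V; loaded: 19.9 V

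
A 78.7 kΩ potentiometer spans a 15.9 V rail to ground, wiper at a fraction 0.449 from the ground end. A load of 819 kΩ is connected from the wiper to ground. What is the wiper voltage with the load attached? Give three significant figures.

The wiper splits the pot into (1−α)R = 43.36 kΩ above and αR = 35.34 kΩ below.
Lower section ‖ load = 33.87 kΩ.
V_wiper = 15.9 × 33.87/(43.36 + 33.87) = 6.97 V.

V ≈ 6.97 V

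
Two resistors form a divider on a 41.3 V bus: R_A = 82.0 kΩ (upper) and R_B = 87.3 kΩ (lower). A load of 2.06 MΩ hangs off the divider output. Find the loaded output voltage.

The load sits in parallel with R_B: R_B‖R_L = (87.3 × 2060) / (87.3 + 2060) = 83.75 kΩ.
V_out = 41.3 × 83.75 / (82.0 + 83.75) = 41.3 × 83.75/165.8 = 20.9 V.
(Unloaded it would have been 21.3 V.)

V_out ≈ 20.9 V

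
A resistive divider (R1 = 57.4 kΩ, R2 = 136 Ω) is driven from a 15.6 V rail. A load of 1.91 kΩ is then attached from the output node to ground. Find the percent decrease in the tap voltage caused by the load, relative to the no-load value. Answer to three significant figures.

The divider's output (Thévenin) resistance is R1‖R2 = 135.7 Ω.
Fractional drop under load = R_th/(R_th + R_L) = 135.7 / (135.7 + 1910) = 0.06632.
So the output falls by 6.63 %.

6.63 %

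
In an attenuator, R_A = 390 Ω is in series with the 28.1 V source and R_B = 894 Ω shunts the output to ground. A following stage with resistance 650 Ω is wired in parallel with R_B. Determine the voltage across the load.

The load sits in parallel with R_B: R_B‖R_L = (894 × 650) / (894 + 650) = 376.4 Ω.
V_out = 28.1 × 376.4 / (390 + 376.4) = 28.1 × 376.4/766.4 = 13.8 V.
(Unloaded it would have been 19.6 V.)

V_out ≈ 13.8 V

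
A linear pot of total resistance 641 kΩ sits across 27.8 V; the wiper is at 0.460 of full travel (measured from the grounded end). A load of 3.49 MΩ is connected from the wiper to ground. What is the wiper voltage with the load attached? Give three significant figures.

The wiper splits the pot into (1−α)R = 346.1 kΩ above and αR = 294.9 kΩ below.
Lower section ‖ load = 271.9 kΩ.
V_wiper = 27.8 × 271.9/(346.1 + 271.9) = 12.2 V.

V ≈ 12.2 V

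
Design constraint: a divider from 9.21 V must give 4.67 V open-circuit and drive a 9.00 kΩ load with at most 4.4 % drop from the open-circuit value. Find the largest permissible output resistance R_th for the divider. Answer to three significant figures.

Loading drop = R_th/(R_th + R_L) ≤ 0.0440, so R_th ≤ R_L · ε/(1−ε) = 9.00 kΩ × 0.0440/0.9560 = 414 Ω.
(Any R1, R2 with R2/(R1+R2) = 0.507 and R1‖R2 ≤ 414 Ω will meet the spec.)

R_th ≤ 414 Ω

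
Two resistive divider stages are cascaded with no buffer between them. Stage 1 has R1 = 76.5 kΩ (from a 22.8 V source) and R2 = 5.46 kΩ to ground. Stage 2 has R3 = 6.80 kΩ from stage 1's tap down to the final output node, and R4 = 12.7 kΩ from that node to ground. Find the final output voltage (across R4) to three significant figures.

Stage 2 presents R3+R4 = 19.50 kΩ as a load on stage 1's tap.
Stage 1's lower leg becomes R2‖(R3+R4) = 4.266 kΩ, so V_mid = 22.8 × 4.266/80.77 = 1.204 V.
Stage 2 is itself unloaded: V_out = V_mid × R4/(R3+R4) = 1.204 × 12.7/19.50 = 0.784 V.

V_out ≈ 0.784 V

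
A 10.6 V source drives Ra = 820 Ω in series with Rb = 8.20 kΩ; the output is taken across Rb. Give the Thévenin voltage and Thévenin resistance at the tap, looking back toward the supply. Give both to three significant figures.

V_th is the open-circuit tap voltage: 10.6 × 8200/(820 + 8200) = 9.64 V.
With the supply zeroed, Ra and Rb appear in parallel from the tap: R_th = Ra‖Rb = (820 × 8200)/9020 = 745 Ω.

V_th = 9.64 V, R_th = 745 Ω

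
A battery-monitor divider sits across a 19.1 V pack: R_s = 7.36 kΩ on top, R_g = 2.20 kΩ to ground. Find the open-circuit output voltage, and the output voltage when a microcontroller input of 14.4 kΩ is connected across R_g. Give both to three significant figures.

Open-circuit: V = 19.1 × 2.20/(7.36 + 2.20) = 4.40 V.
With the load, R_g becomes R_g‖R_L = 1.908 kΩ, so V = 19.1 × 1.908/9.268 = 3.93 V.

Unloaded: 4.40 V; loaded: 3.93 V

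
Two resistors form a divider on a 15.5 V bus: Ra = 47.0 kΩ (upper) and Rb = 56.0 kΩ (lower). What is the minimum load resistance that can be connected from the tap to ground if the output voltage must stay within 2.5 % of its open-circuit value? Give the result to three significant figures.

R_L(min) ≈ 997 kΩ

Output resistance R_th = Ra‖Rb = (47.0 × 56.0)/103.0 = 25.55 kΩ.
The fractional drop is R_th/(R_th + R_L); requiring this ≤ 0.0250 gives R_L ≥ R_th(1/0.0250 − 1) = 25.55 × 39.00 = 997 kΩ.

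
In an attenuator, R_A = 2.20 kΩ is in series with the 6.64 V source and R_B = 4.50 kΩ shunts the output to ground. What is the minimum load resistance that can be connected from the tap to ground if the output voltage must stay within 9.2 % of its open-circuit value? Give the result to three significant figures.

Output resistance R_th = R_A‖R_B = (2.20 × 4.50)/6.700 = 1.478 kΩ.
The fractional drop is R_th/(R_th + R_L); requiring this ≤ 0.0920 gives R_L ≥ R_th(1/0.0920 − 1) = 1.478 × 9.870 = 14.6 kΩ.

R_L(min) ≈ 14.6 kΩ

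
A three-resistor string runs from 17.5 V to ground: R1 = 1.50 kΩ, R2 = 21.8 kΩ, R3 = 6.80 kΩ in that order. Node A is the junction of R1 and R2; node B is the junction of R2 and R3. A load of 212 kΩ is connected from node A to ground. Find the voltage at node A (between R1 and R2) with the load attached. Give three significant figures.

Below node A the series string R2+R3 = 28.60 kΩ sits in parallel with the 212 kΩ load: 25.20 kΩ.
V_A = 17.5 × 25.20/(1.50 + 25.20) = 16.5 V.

V ≈ 16.5 V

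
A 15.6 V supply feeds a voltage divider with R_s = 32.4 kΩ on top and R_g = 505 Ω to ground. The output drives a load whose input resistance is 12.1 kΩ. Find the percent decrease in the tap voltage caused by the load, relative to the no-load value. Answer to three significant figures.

3.95 %

The divider's output (Thévenin) resistance is R_s‖R_g = 497.2 Ω.
Fractional drop under load = R_th/(R_th + R_L) = 497.2 / (497.2 + 12100) = 0.03947.
So the output falls by 3.95 %.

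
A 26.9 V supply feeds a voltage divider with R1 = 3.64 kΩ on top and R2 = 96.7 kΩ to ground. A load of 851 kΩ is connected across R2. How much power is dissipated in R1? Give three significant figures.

Total resistance from the source is R1 + (R2‖R_L) = 90.47 kΩ, so I = 26.9/90.47 kΩ = 0.2973 mA.
P = I²·R1 = (0.2973 mA)² × 3.64 kΩ = 0.322 mW.

P ≈ 0.322 mW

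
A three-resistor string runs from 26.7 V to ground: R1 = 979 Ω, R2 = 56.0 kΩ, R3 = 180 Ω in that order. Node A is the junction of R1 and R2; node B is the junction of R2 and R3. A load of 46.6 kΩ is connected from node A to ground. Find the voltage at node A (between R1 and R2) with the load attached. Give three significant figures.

Below node A the series string R2+R3 = 56180 Ω sits in parallel with the 46600 Ω load: 25470 Ω.
V_A = 26.7 × 25470/(979 + 25470) = 25.7 V.

V ≈ 25.7 V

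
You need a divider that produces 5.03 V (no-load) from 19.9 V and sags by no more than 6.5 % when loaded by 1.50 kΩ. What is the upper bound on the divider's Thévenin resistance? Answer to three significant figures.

Loading drop = R_th/(R_th + R_L) ≤ 0.0650, so R_th ≤ R_L · ε/(1−ε) = 1.50 kΩ × 0.0650/0.9350 = 104 Ω.

R_th ≤ 104 Ω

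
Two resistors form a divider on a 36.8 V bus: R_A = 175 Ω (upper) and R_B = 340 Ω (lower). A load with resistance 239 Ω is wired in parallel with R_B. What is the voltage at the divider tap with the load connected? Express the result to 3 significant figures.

The load sits in parallel with R_B: R_B‖R_L = (340 × 239) / (340 + 239) = 140.3 Ω.
V_out = 36.8 × 140.3 / (175 + 140.3) = 36.8 × 140.3/315.3 = 16.4 V.
(Unloaded it would have been 24.3 V.)

V_out ≈ 16.4 V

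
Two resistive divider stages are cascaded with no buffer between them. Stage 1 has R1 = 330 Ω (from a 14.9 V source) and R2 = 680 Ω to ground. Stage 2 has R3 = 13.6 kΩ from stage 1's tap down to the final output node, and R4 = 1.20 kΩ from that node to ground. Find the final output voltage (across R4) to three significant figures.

V_out ≈ 0.801 V

Stage 2 presents R3+R4 = 14800 Ω as a load on stage 1's tap.
Stage 1's lower leg becomes R2‖(R3+R4) = 650.1 Ω, so V_mid = 14.9 × 650.1/980.1 = 9.883 V.
Stage 2 is itself unloaded: V_out = V_mid × R4/(R3+R4) = 9.883 × 1200/14800 = 0.801 V.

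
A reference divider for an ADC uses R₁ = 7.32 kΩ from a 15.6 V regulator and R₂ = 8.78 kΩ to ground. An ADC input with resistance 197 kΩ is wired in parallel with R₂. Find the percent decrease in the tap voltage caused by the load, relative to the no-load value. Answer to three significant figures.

1.99 %

The divider's output (Thévenin) resistance is R₁‖R₂ = 3.992 kΩ.
Fractional drop under load = R_th/(R_th + R_L) = 3.992 / (3.992 + 197) = 0.01986.
So the output falls by 1.99 %.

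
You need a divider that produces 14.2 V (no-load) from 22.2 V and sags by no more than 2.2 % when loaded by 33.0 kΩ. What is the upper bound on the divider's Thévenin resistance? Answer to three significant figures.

R_th ≤ 742 Ω

Loading drop = R_th/(R_th + R_L) ≤ 0.0220, so R_th ≤ R_L · ε/(1−ε) = 33.0 kΩ × 0.0220/0.9780 = 742 Ω.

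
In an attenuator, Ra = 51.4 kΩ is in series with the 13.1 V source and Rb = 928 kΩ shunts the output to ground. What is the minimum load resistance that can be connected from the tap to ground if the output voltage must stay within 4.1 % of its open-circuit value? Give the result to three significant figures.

Output resistance R_th = Ra‖Rb = (51.4 × 928)/979.4 = 48.70 kΩ.
The fractional drop is R_th/(R_th + R_L); requiring this ≤ 0.0410 gives R_L ≥ R_th(1/0.0410 − 1) = 48.70 × 23.39 = 1.14 MΩ.

R_L(min) ≈ 1.14 MΩ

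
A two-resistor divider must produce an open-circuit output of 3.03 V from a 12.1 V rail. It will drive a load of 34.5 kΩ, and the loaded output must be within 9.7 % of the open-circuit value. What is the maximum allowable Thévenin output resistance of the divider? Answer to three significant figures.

Loading drop = R_th/(R_th + R_L) ≤ 0.0970, so R_th ≤ R_L · ε/(1−ε) = 34.5 kΩ × 0.0970/0.9030 = 3.71 kΩ.
(Any R1, R2 with R2/(R1+R2) = 0.250 and R1‖R2 ≤ 3.71 kΩ will meet the spec.)

R_th ≤ 3.71 kΩ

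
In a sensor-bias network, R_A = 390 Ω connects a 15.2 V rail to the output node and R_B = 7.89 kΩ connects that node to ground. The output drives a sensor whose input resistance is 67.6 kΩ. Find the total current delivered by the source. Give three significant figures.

I ≈ 2.04 mA

R_B‖R_L = 7065 Ω, so the source sees R_A + R_B‖R_L = 7455 Ω.
I = 15.2 V / 7455 Ω = 2.04 mA.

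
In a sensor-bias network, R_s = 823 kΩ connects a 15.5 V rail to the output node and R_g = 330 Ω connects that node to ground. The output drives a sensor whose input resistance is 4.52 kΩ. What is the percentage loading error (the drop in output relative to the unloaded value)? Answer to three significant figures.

The divider's output (Thévenin) resistance is R_s‖R_g = 329.9 Ω.
Fractional drop under load = R_th/(R_th + R_L) = 329.9 / (329.9 + 4520) = 0.06802.
So the output falls by 6.80 %.

6.80 %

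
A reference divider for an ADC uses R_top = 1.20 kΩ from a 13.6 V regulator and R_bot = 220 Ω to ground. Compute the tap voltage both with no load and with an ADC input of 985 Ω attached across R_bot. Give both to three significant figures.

Open-circuit: V = 13.6 × 220/(1200 + 220) = 2.11 V.
With the load, R_bot becomes R_bot‖R_L = 179.8 Ω, so V = 13.6 × 179.8/1380 = 1.77 V.

Unloaded: 2.11 V; loaded: 1.77 V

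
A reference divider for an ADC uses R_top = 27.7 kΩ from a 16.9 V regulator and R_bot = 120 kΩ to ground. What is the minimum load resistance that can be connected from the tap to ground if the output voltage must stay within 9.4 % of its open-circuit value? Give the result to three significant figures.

R_L(min) ≈ 217 kΩ

Output resistance R_th = R_top‖R_bot = (27.7 × 120)/147.7 = 22.51 kΩ.
The fractional drop is R_th/(R_th + R_L); requiring this ≤ 0.0940 gives R_L ≥ R_th(1/0.0940 − 1) = 22.51 × 9.638 = 217 kΩ.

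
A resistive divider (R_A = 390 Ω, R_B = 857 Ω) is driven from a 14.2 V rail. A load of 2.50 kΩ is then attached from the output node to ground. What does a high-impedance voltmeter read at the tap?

The load sits in parallel with R_B: R_B‖R_L = (857 × 2500) / (857 + 2500) = 638.2 Ω.
V_out = 14.2 × 638.2 / (390 + 638.2) = 14.2 × 638.2/1028 = 8.81 V.

V_out ≈ 8.81 V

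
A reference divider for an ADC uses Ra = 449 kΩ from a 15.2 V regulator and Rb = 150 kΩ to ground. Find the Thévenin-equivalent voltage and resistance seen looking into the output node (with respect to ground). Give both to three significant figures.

V_th is the open-circuit tap voltage: 15.2 × 150/(449 + 150) = 3.81 V.
With the supply zeroed, Ra and Rb appear in parallel from the tap: R_th = Ra‖Rb = (449 × 150)/599.0 = 112 kΩ.

V_th = 3.81 V, R_th = 112 kΩ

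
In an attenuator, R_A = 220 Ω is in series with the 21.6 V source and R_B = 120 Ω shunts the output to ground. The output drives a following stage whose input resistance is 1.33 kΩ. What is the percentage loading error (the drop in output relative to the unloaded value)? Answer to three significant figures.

The divider's output (Thévenin) resistance is R_A‖R_B = 77.65 Ω.
Fractional drop under load = R_th/(R_th + R_L) = 77.65 / (77.65 + 1330) = 0.05516.
So the output falls by 5.52 %.

5.52 %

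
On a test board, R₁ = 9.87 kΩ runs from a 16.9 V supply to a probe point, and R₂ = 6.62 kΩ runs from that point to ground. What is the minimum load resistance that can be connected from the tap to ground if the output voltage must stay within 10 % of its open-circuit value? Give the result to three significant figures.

Output resistance R_th = R₁‖R₂ = (9.87 × 6.62)/16.49 = 3.962 kΩ.
The fractional drop is R_th/(R_th + R_L); requiring this ≤ 0.100 gives R_L ≥ R_th(1/0.100 − 1) = 3.962 × 9.000 = 35.7 kΩ.

R_L(min) ≈ 35.7 kΩ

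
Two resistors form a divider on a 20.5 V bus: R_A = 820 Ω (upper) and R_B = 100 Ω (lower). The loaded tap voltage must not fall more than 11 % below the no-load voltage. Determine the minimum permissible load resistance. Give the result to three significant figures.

R_L(min) ≈ 721 Ω

Output resistance R_th = R_A‖R_B = (820 × 100)/920.0 = 89.13 Ω.
The fractional drop is R_th/(R_th + R_L); requiring this ≤ 0.110 gives R_L ≥ R_th(1/0.110 − 1) = 89.13 × 8.091 = 721 Ω.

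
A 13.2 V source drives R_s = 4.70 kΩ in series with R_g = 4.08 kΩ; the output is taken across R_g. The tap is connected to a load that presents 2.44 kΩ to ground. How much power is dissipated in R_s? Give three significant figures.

P ≈ 21.1 mW

Total resistance from the source is R_s + (R_g‖R_L) = 6.227 kΩ, so I = 13.2/6.227 kΩ = 2.120 mA.
P = I²·R_s = (2.120 mA)² × 4.70 kΩ = 21.1 mW.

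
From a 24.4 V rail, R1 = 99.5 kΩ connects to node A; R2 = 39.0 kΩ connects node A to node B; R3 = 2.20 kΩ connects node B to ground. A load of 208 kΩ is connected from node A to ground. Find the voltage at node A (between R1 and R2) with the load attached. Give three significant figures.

V ≈ 6.27 V

Below node A the series string R2+R3 = 41.20 kΩ sits in parallel with the 208 kΩ load: 34.39 kΩ.
V_A = 24.4 × 34.39/(99.5 + 34.39) = 6.27 V.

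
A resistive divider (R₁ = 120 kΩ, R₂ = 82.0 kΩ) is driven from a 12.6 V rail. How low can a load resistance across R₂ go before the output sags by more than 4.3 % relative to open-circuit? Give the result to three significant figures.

Output resistance R_th = R₁‖R₂ = (120 × 82.0)/202.0 = 48.71 kΩ.
The fractional drop is R_th/(R_th + R_L); requiring this ≤ 0.0430 gives R_L ≥ R_th(1/0.0430 − 1) = 48.71 × 22.26 = 1.08 MΩ.

R_L(min) ≈ 1.08 MΩ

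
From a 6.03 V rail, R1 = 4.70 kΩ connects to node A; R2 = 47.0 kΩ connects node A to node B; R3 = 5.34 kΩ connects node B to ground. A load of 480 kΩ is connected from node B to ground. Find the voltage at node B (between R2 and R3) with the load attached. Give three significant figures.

At node B, R3 is in parallel with the load: R3‖R_L = 5.281 kΩ.
Below node A the resistance is R2 + (R3‖R_L) = 52.28 kΩ, so V_A = 6.03 × 52.28/56.98 = 5.533 V.
Then V_B = V_A × (R3‖R_L)/(R2 + R3‖R_L) = 5.533 × 5.281/52.28 = 0.559 V.

V ≈ 0.559 V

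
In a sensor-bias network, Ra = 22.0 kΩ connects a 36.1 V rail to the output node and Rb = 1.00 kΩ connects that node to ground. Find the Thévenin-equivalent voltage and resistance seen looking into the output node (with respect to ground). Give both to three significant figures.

V_th is the open-circuit tap voltage: 36.1 × 1.00/(22.0 + 1.00) = 1.57 V.
With the supply zeroed, Ra and Rb appear in parallel from the tap: R_th = Ra‖Rb = (22.0 × 1.00)/23.00 = 957 Ω.

V_th = 1.57 V, R_th = 957 Ω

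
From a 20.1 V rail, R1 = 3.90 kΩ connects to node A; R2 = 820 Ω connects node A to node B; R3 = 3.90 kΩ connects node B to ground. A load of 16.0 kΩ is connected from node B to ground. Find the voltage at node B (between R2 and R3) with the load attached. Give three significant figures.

At node B, R3 is in parallel with the load: R3‖R_L = 3136 Ω.
Below node A the resistance is R2 + (R3‖R_L) = 3956 Ω, so V_A = 20.1 × 3956/7856 = 10.12 V.
Then V_B = V_A × (R3‖R_L)/(R2 + R3‖R_L) = 10.12 × 3136/3956 = 8.02 V.

V ≈ 8.02 V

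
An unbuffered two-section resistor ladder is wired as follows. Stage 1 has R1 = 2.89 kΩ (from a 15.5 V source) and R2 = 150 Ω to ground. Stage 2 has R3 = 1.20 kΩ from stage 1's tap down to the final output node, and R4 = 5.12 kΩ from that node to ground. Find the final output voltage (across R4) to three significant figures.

Stage 2 presents R3+R4 = 6320 Ω as a load on stage 1's tap.
Stage 1's lower leg becomes R2‖(R3+R4) = 146.5 Ω, so V_mid = 15.5 × 146.5/3037 = 0.7479 V.
Stage 2 is itself unloaded: V_out = V_mid × R4/(R3+R4) = 0.7479 × 5120/6320 = 0.606 V.

V_out ≈ 0.606 V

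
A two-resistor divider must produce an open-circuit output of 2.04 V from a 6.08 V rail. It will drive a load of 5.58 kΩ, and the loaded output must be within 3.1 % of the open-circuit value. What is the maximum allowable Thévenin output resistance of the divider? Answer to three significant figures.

Loading drop = R_th/(R_th + R_L) ≤ 0.0310, so R_th ≤ R_L · ε/(1−ε) = 5.58 kΩ × 0.0310/0.9690 = 179 Ω.
(Any R1, R2 with R2/(R1+R2) = 0.336 and R1‖R2 ≤ 179 Ω will meet the spec.)

R_th ≤ 179 Ω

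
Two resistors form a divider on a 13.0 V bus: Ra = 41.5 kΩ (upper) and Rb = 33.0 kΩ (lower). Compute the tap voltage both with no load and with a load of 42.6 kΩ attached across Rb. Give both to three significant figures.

Open-circuit: V = 13.0 × 33.0/(41.5 + 33.0) = 5.76 V.
With the load, Rb becomes Rb‖R_L = 18.60 kΩ, so V = 13.0 × 18.60/60.10 = 4.02 V.

Unloaded: 5.76 V; loaded: 4.02 V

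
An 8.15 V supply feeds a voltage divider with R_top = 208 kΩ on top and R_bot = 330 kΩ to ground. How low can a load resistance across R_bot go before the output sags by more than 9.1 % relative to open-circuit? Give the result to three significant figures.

Output resistance R_th = R_top‖R_bot = (208 × 330)/538.0 = 127.6 kΩ.
The fractional drop is R_th/(R_th + R_L); requiring this ≤ 0.0910 gives R_L ≥ R_th(1/0.0910 − 1) = 127.6 × 9.989 = 1.27 MΩ.

R_L(min) ≈ 1.27 MΩ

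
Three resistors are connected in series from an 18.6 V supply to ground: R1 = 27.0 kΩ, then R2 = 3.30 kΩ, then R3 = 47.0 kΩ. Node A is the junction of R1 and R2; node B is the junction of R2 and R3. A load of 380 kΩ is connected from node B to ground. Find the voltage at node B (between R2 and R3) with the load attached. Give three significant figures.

V ≈ 10.8 V

At node B, R3 is in parallel with the load: R3‖R_L = 41.83 kΩ.
Below node A the resistance is R2 + (R3‖R_L) = 45.13 kΩ, so V_A = 18.6 × 45.13/72.13 = 11.64 V.
Then V_B = V_A × (R3‖R_L)/(R2 + R3‖R_L) = 11.64 × 41.83/45.13 = 10.8 V.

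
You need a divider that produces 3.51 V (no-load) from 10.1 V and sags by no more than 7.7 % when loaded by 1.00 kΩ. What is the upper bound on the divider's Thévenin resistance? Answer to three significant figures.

Loading drop = R_th/(R_th + R_L) ≤ 0.0770, so R_th ≤ R_L · ε/(1−ε) = 1.00 kΩ × 0.0770/0.9230 = 83.4 Ω.
(Any R1, R2 with R2/(R1+R2) = 0.348 and R1‖R2 ≤ 83.4 Ω will meet the spec.)

R_th ≤ 83.4 Ω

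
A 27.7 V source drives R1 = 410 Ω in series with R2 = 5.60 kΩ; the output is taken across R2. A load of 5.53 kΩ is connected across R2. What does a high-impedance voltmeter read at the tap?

The load sits in parallel with R2: R2‖R_L = (5600 × 5530) / (5600 + 5530) = 2782 Ω.
V_out = 27.7 × 2782 / (410 + 2782) = 27.7 × 2782/3192 = 24.1 V.

V_out ≈ 24.1 V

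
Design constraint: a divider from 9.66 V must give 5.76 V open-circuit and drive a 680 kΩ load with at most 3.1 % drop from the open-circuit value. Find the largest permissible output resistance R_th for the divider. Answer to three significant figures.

R_th ≤ 21.8 kΩ

Loading drop = R_th/(R_th + R_L) ≤ 0.0310, so R_th ≤ R_L · ε/(1−ε) = 680 kΩ × 0.0310/0.9690 = 21.8 kΩ.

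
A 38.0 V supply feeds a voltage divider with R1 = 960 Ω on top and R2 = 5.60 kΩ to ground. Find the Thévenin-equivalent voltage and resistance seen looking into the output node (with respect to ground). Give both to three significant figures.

V_th = 32.4 V, R_th = 820 Ω

V_th is the open-circuit tap voltage: 38.0 × 5600/(960 + 5600) = 32.4 V.
With the supply zeroed, R1 and R2 appear in parallel from the tap: R_th = R1‖R2 = (960 × 5600)/6560 = 820 Ω.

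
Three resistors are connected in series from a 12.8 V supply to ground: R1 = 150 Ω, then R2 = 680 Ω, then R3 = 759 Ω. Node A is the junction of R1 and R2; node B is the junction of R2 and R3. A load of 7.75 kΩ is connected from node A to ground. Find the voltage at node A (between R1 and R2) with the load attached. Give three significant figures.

Below node A the series string R2+R3 = 1439 Ω sits in parallel with the 7750 Ω load: 1214 Ω.
V_A = 12.8 × 1214/(150 + 1214) = 11.4 V.

V ≈ 11.4 V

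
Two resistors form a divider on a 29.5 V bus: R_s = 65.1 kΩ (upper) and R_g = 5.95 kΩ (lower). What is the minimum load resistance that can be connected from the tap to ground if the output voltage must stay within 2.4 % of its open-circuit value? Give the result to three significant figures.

R_L(min) ≈ 222 kΩ

Output resistance R_th = R_s‖R_g = (65.1 × 5.95)/71.05 = 5.452 kΩ.
The fractional drop is R_th/(R_th + R_L); requiring this ≤ 0.0240 gives R_L ≥ R_th(1/0.0240 − 1) = 5.452 × 40.67 = 222 kΩ.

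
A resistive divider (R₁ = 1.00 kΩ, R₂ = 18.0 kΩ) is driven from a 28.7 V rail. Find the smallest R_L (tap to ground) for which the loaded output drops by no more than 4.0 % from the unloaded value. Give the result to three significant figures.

Output resistance R_th = R₁‖R₂ = (1000 × 18000)/19000 = 947.4 Ω.
The fractional drop is R_th/(R_th + R_L); requiring this ≤ 0.0400 gives R_L ≥ R_th(1/0.0400 − 1) = 947.4 × 24.00 = 22.7 kΩ.

R_L(min) ≈ 22.7 kΩ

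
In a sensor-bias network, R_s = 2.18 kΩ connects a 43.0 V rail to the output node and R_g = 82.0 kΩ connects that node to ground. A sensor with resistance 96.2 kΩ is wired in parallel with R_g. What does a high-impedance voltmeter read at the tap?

V_out ≈ 41.0 V

The load sits in parallel with R_g: R_g‖R_L = (82.0 × 96.2) / (82.0 + 96.2) = 44.27 kΩ.
V_out = 43.0 × 44.27 / (2.18 + 44.27) = 43.0 × 44.27/46.45 = 41.0 V.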